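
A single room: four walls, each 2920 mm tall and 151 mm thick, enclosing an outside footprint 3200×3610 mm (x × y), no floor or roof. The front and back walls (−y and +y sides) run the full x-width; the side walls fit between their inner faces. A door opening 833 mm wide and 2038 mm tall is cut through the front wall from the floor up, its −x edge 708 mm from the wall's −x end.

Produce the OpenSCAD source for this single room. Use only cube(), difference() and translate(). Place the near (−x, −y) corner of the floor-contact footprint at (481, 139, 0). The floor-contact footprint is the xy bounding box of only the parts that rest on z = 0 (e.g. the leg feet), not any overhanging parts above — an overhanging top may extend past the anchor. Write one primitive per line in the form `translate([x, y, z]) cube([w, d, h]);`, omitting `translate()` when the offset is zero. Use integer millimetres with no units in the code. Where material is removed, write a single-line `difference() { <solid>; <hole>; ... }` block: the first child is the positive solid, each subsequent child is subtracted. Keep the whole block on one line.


difference() { translate([481, 139, 0]) cube([3200, 151, 2920]); translate([1189, 139, 0]) cube([833, 151, 2038]); }
translate([481, 3598, 0]) cube([3200, 151, 2920]);
translate([481, 290, 0]) cube([151, 3308, 2920]);
translate([3530, 290, 0]) cube([151, 3308, 2920]);


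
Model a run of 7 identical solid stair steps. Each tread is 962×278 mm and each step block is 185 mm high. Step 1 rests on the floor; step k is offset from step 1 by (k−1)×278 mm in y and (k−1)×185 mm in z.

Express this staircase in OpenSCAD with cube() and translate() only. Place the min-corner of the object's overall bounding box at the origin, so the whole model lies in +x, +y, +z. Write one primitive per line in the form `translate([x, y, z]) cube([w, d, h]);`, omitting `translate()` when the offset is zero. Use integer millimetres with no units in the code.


cube([962, 278, 185]);
translate([0, 278, 185]) cube([962, 278, 185]);
translate([0, 556, 370]) cube([962, 278, 185]);
translate([0, 834, 555]) cube([962, 278, 185]);
translate([0, 1112, 740]) cube([962, 278, 185]);
translate([0, 1390, 925]) cube([962, 278, 185]);
translate([0, 1668, 1110]) cube([962, 278, 185]);


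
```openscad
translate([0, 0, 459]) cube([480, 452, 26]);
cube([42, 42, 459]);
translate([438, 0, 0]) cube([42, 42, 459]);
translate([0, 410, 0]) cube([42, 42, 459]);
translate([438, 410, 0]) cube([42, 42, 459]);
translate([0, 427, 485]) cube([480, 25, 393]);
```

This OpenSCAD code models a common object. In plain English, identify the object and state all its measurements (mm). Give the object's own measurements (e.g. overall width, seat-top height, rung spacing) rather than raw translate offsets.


A chair. The seat is a 480×452×26 mm slab with its top at z = 485 mm, on four 42×42 mm corner legs (flush with the seat edges, standing on z = 0). A flat backrest 25 mm thick, 393 mm tall, spans the full seat width and rises from the seat top along its +y edge, rear face flush with the rear of the seat.


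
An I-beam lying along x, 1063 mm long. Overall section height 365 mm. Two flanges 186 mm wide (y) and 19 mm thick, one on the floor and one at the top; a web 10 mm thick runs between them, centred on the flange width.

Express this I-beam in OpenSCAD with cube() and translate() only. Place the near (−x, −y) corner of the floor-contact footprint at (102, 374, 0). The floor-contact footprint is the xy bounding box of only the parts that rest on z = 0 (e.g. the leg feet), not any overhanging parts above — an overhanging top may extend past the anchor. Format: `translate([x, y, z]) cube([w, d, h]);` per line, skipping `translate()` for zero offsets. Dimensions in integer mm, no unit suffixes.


translate([102, 374, 0]) cube([1063, 186, 19]);
translate([102, 462, 19]) cube([1063, 10, 327]);
translate([102, 374, 346]) cube([1063, 186, 19]);


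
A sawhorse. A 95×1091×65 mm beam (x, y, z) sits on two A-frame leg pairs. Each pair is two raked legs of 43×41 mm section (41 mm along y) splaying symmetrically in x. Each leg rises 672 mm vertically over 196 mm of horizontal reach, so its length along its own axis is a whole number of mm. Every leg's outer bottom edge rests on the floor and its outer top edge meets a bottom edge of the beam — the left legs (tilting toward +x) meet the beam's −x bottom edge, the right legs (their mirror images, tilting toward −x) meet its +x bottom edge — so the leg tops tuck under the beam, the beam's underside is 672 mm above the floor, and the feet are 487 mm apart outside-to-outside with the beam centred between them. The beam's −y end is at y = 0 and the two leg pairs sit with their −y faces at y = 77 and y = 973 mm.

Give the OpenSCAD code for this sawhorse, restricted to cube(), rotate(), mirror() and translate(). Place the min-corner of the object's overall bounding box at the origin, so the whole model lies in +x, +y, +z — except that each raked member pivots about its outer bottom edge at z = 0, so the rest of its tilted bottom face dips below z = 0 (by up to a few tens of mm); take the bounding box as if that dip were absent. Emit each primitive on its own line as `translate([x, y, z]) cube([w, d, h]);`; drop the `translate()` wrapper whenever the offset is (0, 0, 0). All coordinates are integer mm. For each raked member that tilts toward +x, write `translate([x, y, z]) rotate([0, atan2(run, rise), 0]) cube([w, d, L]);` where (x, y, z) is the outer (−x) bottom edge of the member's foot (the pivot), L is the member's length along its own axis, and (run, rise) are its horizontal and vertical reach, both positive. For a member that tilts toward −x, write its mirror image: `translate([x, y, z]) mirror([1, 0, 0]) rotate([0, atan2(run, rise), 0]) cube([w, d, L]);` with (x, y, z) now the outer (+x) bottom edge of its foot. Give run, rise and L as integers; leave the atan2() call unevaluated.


translate([196, 0, 672]) cube([95, 1091, 65]);
translate([0, 77, 0]) rotate([0, atan2(196, 672), 0]) cube([43, 41, 700]);
translate([487, 77, 0]) mirror([1, 0, 0]) rotate([0, atan2(196, 672), 0]) cube([43, 41, 700]);
translate([0, 973, 0]) rotate([0, atan2(196, 672), 0]) cube([43, 41, 700]);
translate([487, 973, 0]) mirror([1, 0, 0]) rotate([0, atan2(196, 672), 0]) cube([43, 41, 700]);


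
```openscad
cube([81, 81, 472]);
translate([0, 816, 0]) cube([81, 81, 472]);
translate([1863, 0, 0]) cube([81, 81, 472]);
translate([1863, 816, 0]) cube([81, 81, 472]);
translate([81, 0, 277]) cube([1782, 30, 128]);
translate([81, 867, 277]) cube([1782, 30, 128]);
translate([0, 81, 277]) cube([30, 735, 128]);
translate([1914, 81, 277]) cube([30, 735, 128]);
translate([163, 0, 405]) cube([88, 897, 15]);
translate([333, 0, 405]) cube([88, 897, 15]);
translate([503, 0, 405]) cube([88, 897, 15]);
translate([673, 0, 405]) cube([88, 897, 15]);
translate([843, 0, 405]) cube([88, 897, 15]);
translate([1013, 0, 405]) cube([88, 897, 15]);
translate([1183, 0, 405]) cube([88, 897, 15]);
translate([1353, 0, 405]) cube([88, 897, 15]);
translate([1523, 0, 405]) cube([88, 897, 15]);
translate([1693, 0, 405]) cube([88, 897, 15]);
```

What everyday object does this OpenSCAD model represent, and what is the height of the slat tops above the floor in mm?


A bed frame. The slat-top height is 420 mm.

Four posts, four rails, and a row of slats — a bed frame. Slats sit on the rails at z = 277 + 128 = 405; with slat thickness 15, the top is 420 mm.


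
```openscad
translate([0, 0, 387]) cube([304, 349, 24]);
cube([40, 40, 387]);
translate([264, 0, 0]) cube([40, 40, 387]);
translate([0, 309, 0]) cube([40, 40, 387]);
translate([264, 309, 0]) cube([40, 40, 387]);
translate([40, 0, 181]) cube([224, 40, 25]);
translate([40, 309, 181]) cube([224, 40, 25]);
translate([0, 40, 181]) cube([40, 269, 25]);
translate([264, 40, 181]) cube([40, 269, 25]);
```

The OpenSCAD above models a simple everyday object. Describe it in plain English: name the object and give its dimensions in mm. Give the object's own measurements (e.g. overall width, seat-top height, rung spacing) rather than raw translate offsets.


A four-legged stool. The seat is a 304×349×24 mm slab whose top surface is at z = 411 mm; four square legs, each 40×40 mm in cross-section, run from the floor (z = 0) to the underside of the seat, each flush with a corner of the seat. Four stretchers, 40 mm wide and 25 mm tall, connect adjacent legs with their undersides at z = 181 mm, each running between the inner faces of the legs it joins and aligned with the legs' outer faces on the other axis.


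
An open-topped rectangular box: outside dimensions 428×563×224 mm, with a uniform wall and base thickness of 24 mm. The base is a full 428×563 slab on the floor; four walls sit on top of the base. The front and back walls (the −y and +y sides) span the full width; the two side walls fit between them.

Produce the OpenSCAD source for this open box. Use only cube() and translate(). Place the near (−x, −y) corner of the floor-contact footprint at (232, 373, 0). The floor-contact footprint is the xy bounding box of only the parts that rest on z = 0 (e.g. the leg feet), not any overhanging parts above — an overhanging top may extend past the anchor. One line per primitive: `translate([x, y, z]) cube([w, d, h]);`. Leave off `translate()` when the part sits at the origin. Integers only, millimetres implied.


translate([232, 373, 0]) cube([428, 563, 24]);
translate([232, 373, 24]) cube([428, 24, 200]);
translate([232, 912, 24]) cube([428, 24, 200]);
translate([232, 397, 24]) cube([24, 515, 200]);
translate([636, 397, 24]) cube([24, 515, 200]);


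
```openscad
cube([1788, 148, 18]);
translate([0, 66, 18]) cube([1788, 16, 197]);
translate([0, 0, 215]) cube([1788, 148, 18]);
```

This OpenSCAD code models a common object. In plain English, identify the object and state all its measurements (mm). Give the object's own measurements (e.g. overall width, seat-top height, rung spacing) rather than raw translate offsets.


An I-beam lying along x, 1788 mm long. Overall section height 233 mm. Two flanges 148 mm wide (y) and 18 mm thick, one on the floor and one at the top; a web 16 mm thick runs between them, centred on the flange width.


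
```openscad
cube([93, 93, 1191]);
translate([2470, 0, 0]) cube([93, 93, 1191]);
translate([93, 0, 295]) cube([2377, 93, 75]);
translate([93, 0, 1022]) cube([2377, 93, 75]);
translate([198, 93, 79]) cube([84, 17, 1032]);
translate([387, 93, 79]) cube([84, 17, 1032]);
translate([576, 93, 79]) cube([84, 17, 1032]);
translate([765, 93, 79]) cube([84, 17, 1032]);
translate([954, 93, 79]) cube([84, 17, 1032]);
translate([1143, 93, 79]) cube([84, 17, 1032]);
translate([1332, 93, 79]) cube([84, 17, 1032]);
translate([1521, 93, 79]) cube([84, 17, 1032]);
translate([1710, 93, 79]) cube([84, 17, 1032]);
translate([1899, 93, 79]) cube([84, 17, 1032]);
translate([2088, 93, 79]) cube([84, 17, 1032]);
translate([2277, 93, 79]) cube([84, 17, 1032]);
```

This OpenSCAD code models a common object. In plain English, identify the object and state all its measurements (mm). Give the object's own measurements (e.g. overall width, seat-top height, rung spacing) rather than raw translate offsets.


A fence section. Two 93×93 mm posts, 1191 mm tall, stand on the floor with a clear span of 2377 mm between their inner faces. Two horizontal rails of 93×75 mm section span the gap between the posts with their undersides at z = 295 mm and z = 1022 mm, flush with the posts' −y face. 12 pickets, each 84 mm wide, 17 mm thick and 1032 mm tall, are fixed to the +y face of the rails with their bottoms at z = 79 mm, spaced across the span with a 105 mm gap after the −x post and between neighbouring pickets, with 109 mm left before the +x post.


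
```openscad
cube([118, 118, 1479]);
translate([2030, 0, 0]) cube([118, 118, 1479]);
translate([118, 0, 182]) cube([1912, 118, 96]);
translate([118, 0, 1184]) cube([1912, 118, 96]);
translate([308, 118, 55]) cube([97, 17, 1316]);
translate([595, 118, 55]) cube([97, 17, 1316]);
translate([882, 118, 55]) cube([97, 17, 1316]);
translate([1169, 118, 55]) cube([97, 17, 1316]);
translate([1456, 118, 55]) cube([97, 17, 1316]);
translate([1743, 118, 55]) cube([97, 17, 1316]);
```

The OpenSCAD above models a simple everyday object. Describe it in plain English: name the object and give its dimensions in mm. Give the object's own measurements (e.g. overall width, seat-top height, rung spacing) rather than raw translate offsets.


A fence section. Two 118×118 mm posts, 1479 mm tall, stand on the floor with a clear span of 1912 mm between their inner faces. Two horizontal rails of 118×96 mm section span the gap between the posts with their undersides at z = 182 mm and z = 1184 mm, flush with the posts' −y face. 6 pickets, each 97 mm wide, 17 mm thick and 1316 mm tall, are fixed to the +y face of the rails with their bottoms at z = 55 mm, spaced across the span with a 190 mm gap after the −x post and between neighbouring pickets and before the +x post.


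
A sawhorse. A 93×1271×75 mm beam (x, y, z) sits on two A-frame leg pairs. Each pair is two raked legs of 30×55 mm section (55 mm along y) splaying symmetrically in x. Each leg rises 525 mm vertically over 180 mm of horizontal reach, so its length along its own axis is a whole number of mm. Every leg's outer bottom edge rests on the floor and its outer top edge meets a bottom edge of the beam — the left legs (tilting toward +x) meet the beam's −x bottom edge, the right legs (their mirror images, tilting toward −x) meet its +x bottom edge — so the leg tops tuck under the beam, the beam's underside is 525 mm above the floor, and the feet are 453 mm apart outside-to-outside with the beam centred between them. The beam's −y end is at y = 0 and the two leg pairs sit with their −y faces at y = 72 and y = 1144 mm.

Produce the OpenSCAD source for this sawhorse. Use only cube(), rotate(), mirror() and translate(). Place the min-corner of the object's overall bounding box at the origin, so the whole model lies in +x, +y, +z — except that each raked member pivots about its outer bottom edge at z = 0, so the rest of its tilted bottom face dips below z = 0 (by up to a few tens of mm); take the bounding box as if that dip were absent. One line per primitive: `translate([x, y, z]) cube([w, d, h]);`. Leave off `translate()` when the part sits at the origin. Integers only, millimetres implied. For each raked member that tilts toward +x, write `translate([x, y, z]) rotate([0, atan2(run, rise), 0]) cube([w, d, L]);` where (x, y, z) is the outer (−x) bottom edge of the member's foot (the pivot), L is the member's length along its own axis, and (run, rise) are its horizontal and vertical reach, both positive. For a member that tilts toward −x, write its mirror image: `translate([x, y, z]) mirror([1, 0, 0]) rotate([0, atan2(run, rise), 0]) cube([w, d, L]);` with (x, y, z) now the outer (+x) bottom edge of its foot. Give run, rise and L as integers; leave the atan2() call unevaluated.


// leg length = √(180² + 525²) = 555
// right-leg outer foot x = 2·180 + 93 = 453
// beam min-corner = (180, 0, 525)
translate([180, 0, 525]) cube([93, 1271, 75]);
translate([0, 72, 0]) rotate([0, atan2(180, 525), 0]) cube([30, 55, 555]);
translate([453, 72, 0]) mirror([1, 0, 0]) rotate([0, atan2(180, 525), 0]) cube([30, 55, 555]);
translate([0, 1144, 0]) rotate([0, atan2(180, 525), 0]) cube([30, 55, 555]);
translate([453, 1144, 0]) mirror([1, 0, 0]) rotate([0, atan2(180, 525), 0]) cube([30, 55, 555]);


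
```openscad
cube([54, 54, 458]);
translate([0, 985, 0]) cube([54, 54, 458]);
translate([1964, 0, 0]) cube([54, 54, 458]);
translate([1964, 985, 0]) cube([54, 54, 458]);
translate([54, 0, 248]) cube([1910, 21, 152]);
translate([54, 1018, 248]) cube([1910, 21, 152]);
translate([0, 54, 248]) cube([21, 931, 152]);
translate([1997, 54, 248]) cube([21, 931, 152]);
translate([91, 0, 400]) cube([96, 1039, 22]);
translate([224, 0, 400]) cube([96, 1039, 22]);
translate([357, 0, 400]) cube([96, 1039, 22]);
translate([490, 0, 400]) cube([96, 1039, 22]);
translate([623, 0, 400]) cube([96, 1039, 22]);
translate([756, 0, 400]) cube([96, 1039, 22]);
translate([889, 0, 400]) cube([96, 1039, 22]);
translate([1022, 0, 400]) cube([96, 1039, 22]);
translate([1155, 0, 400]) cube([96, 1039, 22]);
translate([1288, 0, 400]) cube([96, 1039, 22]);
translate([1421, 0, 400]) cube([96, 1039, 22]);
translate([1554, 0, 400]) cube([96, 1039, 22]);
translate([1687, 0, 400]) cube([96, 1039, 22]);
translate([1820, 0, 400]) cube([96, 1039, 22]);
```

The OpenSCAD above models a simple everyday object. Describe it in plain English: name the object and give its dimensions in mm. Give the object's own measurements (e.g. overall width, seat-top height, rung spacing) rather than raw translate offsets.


A bed frame 2018 mm long (x) by 1039 mm wide (y). Four 54×54 mm corner posts, 458 mm tall, at the corners of the footprint. Four rails of 21 mm thickness and 152 mm height run between adjacent posts with their undersides at z = 248 mm, their outer faces flush with the outside of the frame (the two x-running rails run between the posts' inner faces; the two y-running rails run between the posts' inner faces). 14 slats, each 96 mm wide (x) and 22 mm thick, lie across the top of the two x-running rails, running the full 1039 mm width of the frame in y; along x they sit between the end posts with a 37 mm gap after the −x posts and between neighbouring slats, leaving 48 mm before the +x posts.


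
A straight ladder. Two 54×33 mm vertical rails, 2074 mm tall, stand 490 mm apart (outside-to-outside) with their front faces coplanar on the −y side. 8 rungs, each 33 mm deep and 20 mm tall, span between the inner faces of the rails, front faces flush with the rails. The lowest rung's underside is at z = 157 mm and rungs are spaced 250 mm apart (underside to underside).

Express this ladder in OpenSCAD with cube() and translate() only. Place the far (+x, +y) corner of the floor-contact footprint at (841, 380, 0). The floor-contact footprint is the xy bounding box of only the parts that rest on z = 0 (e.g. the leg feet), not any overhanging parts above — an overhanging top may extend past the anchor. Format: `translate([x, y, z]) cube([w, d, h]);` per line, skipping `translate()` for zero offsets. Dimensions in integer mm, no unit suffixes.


// rung span = 490 - 2*54 = 382
// rung[k] z = 157 + k*250
translate([351, 347, 0]) cube([54, 33, 2074]);
translate([787, 347, 0]) cube([54, 33, 2074]);
translate([405, 347, 157]) cube([382, 33, 20]);
translate([405, 347, 407]) cube([382, 33, 20]);
translate([405, 347, 657]) cube([382, 33, 20]);
translate([405, 347, 907]) cube([382, 33, 20]);
translate([405, 347, 1157]) cube([382, 33, 20]);
translate([405, 347, 1407]) cube([382, 33, 20]);
translate([405, 347, 1657]) cube([382, 33, 20]);
translate([405, 347, 1907]) cube([382, 33, 20]);


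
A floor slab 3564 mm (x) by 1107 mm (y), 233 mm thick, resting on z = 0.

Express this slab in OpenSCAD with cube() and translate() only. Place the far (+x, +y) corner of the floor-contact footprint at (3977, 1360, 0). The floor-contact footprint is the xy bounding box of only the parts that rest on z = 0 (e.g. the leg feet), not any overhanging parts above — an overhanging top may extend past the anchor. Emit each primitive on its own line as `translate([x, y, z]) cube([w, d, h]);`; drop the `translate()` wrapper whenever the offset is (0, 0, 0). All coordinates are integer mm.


translate([413, 253, 0]) cube([3564, 1107, 233]);


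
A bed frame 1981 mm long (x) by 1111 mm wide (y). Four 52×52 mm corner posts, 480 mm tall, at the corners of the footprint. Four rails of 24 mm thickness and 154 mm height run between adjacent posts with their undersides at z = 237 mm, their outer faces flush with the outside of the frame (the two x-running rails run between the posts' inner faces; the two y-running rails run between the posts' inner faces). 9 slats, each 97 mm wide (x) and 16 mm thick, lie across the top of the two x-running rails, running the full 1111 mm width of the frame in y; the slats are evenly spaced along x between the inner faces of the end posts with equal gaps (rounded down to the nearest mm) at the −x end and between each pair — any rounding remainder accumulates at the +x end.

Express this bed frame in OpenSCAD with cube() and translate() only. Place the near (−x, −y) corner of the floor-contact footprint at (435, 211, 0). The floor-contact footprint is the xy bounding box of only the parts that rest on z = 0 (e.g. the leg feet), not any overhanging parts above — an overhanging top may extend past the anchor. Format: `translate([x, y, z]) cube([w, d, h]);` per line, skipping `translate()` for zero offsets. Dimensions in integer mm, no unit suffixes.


translate([435, 211, 0]) cube([52, 52, 480]);
translate([435, 1270, 0]) cube([52, 52, 480]);
translate([2364, 211, 0]) cube([52, 52, 480]);
translate([2364, 1270, 0]) cube([52, 52, 480]);
translate([487, 211, 237]) cube([1877, 24, 154]);
translate([487, 1298, 237]) cube([1877, 24, 154]);
translate([435, 263, 237]) cube([24, 1007, 154]);
translate([2392, 263, 237]) cube([24, 1007, 154]);
translate([587, 211, 391]) cube([97, 1111, 16]);
translate([784, 211, 391]) cube([97, 1111, 16]);
translate([981, 211, 391]) cube([97, 1111, 16]);
translate([1178, 211, 391]) cube([97, 1111, 16]);
translate([1375, 211, 391]) cube([97, 1111, 16]);
translate([1572, 211, 391]) cube([97, 1111, 16]);
translate([1769, 211, 391]) cube([97, 1111, 16]);
translate([1966, 211, 391]) cube([97, 1111, 16]);
translate([2163, 211, 391]) cube([97, 1111, 16]);


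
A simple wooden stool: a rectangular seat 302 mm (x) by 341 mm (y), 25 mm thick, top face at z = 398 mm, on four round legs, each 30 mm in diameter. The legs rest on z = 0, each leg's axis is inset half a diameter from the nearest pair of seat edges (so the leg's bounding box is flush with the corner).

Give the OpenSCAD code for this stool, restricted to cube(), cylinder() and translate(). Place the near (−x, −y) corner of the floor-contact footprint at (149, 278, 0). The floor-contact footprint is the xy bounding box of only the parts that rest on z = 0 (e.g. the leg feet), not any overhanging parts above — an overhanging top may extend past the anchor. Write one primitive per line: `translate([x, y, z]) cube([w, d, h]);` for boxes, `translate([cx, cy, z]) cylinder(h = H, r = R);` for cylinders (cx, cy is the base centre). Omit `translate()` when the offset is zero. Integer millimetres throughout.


translate([149, 278, 373]) cube([302, 341, 25]);
translate([164, 293, 0]) cylinder(h = 373, r = 15);
translate([436, 293, 0]) cylinder(h = 373, r = 15);
translate([164, 604, 0]) cylinder(h = 373, r = 15);
translate([436, 604, 0]) cylinder(h = 373, r = 15);


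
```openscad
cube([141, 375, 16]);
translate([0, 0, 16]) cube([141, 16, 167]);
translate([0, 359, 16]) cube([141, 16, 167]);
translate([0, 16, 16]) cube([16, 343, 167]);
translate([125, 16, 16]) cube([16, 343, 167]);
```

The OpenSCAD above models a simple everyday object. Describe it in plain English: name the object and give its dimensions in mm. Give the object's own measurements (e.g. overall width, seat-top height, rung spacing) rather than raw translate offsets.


An open-topped rectangular box: outside dimensions 141×375×183 mm, with a uniform wall and base thickness of 16 mm. The base is a full 141×375 slab on the floor; four walls sit on top of the base. The front and back walls (the −y and +y sides) span the full width; the two side walls fit between them.


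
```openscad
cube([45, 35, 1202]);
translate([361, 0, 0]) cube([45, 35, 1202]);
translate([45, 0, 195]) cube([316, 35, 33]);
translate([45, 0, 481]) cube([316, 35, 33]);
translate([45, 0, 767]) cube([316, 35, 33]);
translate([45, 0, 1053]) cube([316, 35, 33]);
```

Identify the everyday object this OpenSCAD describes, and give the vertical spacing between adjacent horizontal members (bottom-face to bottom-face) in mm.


A ladder. The rung spacing is 286 mm.

Two tall 45×35 posts with 4 short bars between them — a ladder. Adjacent rungs sit at z = 195 and z = 481, so the spacing is 481 − 195 = 286 mm.


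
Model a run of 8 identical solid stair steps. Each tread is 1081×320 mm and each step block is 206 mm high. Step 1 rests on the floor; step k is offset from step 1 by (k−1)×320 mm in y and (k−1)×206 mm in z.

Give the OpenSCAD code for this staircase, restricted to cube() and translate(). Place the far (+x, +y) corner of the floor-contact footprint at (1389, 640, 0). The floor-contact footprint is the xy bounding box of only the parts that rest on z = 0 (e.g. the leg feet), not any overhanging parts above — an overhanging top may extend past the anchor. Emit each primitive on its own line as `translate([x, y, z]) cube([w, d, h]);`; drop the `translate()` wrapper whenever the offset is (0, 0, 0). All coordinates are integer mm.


translate([308, 320, 0]) cube([1081, 320, 206]);
translate([308, 640, 206]) cube([1081, 320, 206]);
translate([308, 960, 412]) cube([1081, 320, 206]);
translate([308, 1280, 618]) cube([1081, 320, 206]);
translate([308, 1600, 824]) cube([1081, 320, 206]);
translate([308, 1920, 1030]) cube([1081, 320, 206]);
translate([308, 2240, 1236]) cube([1081, 320, 206]);
translate([308, 2560, 1442]) cube([1081, 320, 206]);


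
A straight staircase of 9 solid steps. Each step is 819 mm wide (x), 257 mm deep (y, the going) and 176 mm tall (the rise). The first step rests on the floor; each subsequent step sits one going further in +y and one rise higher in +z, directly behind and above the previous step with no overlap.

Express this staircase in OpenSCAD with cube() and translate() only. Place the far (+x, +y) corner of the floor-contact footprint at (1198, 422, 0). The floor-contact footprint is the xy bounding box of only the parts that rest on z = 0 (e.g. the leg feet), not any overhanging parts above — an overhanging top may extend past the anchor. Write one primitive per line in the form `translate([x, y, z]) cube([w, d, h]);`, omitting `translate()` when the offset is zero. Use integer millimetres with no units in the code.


translate([379, 165, 0]) cube([819, 257, 176]);
translate([379, 422, 176]) cube([819, 257, 176]);
translate([379, 679, 352]) cube([819, 257, 176]);
translate([379, 936, 528]) cube([819, 257, 176]);
translate([379, 1193, 704]) cube([819, 257, 176]);
translate([379, 1450, 880]) cube([819, 257, 176]);
translate([379, 1707, 1056]) cube([819, 257, 176]);
translate([379, 1964, 1232]) cube([819, 257, 176]);
translate([379, 2221, 1408]) cube([819, 257, 176]);


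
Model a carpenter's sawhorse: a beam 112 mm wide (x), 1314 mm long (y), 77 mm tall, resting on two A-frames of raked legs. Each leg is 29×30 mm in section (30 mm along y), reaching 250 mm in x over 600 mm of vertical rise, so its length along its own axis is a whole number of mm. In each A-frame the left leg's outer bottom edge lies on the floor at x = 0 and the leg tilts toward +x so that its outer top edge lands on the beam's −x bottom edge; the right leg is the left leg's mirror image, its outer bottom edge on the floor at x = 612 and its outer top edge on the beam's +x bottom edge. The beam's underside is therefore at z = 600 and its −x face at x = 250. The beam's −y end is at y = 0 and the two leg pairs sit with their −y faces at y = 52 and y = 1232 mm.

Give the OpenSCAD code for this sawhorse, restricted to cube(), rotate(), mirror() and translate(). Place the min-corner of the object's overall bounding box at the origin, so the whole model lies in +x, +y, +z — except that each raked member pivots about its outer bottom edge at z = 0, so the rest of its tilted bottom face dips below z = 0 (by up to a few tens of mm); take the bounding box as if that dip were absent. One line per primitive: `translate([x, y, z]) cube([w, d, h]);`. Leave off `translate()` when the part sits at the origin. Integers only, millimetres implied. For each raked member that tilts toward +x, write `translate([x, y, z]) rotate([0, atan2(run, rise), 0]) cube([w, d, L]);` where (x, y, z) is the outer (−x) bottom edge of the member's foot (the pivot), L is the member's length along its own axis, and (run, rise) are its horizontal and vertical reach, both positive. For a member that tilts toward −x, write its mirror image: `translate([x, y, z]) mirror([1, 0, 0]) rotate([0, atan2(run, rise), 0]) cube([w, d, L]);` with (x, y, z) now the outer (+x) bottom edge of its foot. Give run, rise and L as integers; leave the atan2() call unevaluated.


translate([250, 0, 600]) cube([112, 1314, 77]);
translate([0, 52, 0]) rotate([0, atan2(250, 600), 0]) cube([29, 30, 650]);
translate([612, 52, 0]) mirror([1, 0, 0]) rotate([0, atan2(250, 600), 0]) cube([29, 30, 650]);
translate([0, 1232, 0]) rotate([0, atan2(250, 600), 0]) cube([29, 30, 650]);
translate([612, 1232, 0]) mirror([1, 0, 0]) rotate([0, atan2(250, 600), 0]) cube([29, 30, 650]);


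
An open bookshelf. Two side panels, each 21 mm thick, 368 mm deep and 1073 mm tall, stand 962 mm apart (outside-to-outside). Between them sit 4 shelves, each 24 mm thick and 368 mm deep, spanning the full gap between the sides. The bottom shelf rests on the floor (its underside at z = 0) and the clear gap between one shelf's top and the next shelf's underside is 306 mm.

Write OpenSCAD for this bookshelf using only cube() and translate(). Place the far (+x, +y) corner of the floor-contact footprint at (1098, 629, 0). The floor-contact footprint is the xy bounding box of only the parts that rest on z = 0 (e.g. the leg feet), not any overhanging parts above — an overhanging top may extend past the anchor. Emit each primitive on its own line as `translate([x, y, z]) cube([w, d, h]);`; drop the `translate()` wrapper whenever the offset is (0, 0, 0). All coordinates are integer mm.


translate([136, 261, 0]) cube([21, 368, 1073]);
translate([1077, 261, 0]) cube([21, 368, 1073]);
translate([157, 261, 0]) cube([920, 368, 24]);
translate([157, 261, 330]) cube([920, 368, 24]);
translate([157, 261, 660]) cube([920, 368, 24]);
translate([157, 261, 990]) cube([920, 368, 24]);


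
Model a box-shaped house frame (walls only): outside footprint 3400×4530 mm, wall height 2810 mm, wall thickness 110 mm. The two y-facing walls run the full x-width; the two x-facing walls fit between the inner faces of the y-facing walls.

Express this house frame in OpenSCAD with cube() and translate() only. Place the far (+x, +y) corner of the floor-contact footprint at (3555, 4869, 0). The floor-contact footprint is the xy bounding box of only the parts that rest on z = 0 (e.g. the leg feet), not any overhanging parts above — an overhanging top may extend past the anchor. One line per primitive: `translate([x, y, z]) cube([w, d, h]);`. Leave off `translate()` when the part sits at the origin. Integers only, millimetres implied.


translate([155, 339, 0]) cube([3400, 110, 2810]);
translate([155, 4759, 0]) cube([3400, 110, 2810]);
translate([155, 449, 0]) cube([110, 4310, 2810]);
translate([3445, 449, 0]) cube([110, 4310, 2810]);


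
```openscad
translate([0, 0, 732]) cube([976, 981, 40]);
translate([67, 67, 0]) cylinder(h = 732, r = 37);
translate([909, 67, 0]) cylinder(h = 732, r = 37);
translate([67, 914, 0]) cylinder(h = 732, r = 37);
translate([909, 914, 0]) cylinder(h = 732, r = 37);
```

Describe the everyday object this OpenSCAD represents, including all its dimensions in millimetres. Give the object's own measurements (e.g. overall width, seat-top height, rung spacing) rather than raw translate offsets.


A table: top 976 mm (x) × 981 mm (y), 40 mm thick, upper face at z = 772 mm, on four round legs of 74 mm diameter, each leg's bounding box inset 30 mm from the nearest pair of top edges from z = 0 to the bottom of the top.


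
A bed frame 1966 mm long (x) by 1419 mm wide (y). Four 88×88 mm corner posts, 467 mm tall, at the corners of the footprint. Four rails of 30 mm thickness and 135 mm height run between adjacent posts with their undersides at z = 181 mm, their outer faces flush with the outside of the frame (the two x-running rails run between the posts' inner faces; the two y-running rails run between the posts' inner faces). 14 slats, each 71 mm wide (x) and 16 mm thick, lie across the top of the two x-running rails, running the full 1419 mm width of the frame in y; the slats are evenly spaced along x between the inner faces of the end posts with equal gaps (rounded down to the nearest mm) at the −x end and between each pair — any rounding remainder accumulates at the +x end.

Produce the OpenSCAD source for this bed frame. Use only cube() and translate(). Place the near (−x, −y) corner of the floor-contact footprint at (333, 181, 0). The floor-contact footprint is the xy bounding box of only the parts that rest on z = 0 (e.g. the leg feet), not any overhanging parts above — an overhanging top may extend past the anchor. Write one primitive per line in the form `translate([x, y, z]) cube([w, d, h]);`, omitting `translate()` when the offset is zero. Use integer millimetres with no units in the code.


translate([333, 181, 0]) cube([88, 88, 467]);
translate([333, 1512, 0]) cube([88, 88, 467]);
translate([2211, 181, 0]) cube([88, 88, 467]);
translate([2211, 1512, 0]) cube([88, 88, 467]);
translate([421, 181, 181]) cube([1790, 30, 135]);
translate([421, 1570, 181]) cube([1790, 30, 135]);
translate([333, 269, 181]) cube([30, 1243, 135]);
translate([2269, 269, 181]) cube([30, 1243, 135]);
translate([474, 181, 316]) cube([71, 1419, 16]);
translate([598, 181, 316]) cube([71, 1419, 16]);
translate([722, 181, 316]) cube([71, 1419, 16]);
translate([846, 181, 316]) cube([71, 1419, 16]);
translate([970, 181, 316]) cube([71, 1419, 16]);
translate([1094, 181, 316]) cube([71, 1419, 16]);
translate([1218, 181, 316]) cube([71, 1419, 16]);
translate([1342, 181, 316]) cube([71, 1419, 16]);
translate([1466, 181, 316]) cube([71, 1419, 16]);
translate([1590, 181, 316]) cube([71, 1419, 16]);
translate([1714, 181, 316]) cube([71, 1419, 16]);
translate([1838, 181, 316]) cube([71, 1419, 16]);
translate([1962, 181, 316]) cube([71, 1419, 16]);
translate([2086, 181, 316]) cube([71, 1419, 16]);


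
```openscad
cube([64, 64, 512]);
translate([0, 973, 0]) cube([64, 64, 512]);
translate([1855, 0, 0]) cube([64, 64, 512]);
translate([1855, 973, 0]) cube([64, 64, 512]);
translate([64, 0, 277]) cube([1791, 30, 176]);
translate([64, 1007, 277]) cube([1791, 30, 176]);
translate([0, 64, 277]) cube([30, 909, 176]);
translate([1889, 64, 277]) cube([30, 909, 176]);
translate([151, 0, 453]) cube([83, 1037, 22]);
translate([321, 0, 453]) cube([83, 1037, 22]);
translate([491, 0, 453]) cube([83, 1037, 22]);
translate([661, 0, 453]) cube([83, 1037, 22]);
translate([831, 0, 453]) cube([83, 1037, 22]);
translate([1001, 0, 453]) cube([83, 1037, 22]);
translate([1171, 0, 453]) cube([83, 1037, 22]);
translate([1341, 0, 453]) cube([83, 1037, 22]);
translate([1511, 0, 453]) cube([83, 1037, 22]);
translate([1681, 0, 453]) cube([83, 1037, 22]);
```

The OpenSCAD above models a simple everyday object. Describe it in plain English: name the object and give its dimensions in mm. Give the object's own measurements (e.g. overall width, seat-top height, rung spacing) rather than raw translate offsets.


A bed frame 1919 mm long (x) by 1037 mm wide (y). Four 64×64 mm corner posts, 512 mm tall, at the corners of the footprint. Four rails of 30 mm thickness and 176 mm height run between adjacent posts with their undersides at z = 277 mm, their outer faces flush with the outside of the frame (the two x-running rails run between the posts' inner faces; the two y-running rails run between the posts' inner faces). 10 slats, each 83 mm wide (x) and 22 mm thick, lie across the top of the two x-running rails, running the full 1037 mm width of the frame in y; along x they sit between the end posts with a 87 mm gap after the −x posts and between neighbouring slats, leaving 91 mm before the +x posts.


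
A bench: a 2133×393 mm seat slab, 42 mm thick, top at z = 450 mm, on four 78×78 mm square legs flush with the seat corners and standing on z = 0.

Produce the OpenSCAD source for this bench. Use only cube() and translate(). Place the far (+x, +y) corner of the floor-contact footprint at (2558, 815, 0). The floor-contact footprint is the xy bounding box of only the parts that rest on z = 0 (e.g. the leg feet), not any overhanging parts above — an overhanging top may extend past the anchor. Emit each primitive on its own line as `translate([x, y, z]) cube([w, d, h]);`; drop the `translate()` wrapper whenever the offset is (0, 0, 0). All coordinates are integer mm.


translate([425, 422, 408]) cube([2133, 393, 42]);
translate([425, 422, 0]) cube([78, 78, 408]);
translate([425, 737, 0]) cube([78, 78, 408]);
translate([2480, 422, 0]) cube([78, 78, 408]);
translate([2480, 737, 0]) cube([78, 78, 408]);


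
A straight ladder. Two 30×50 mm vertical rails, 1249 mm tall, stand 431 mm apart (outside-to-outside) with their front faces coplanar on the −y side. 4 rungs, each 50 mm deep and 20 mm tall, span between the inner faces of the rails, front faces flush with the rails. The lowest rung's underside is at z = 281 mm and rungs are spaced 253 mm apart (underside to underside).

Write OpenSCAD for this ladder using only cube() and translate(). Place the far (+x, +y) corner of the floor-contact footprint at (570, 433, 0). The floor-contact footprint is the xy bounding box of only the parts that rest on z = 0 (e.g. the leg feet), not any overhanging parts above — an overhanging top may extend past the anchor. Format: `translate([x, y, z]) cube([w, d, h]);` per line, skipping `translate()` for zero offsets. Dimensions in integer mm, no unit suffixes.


translate([139, 383, 0]) cube([30, 50, 1249]);
translate([540, 383, 0]) cube([30, 50, 1249]);
translate([169, 383, 281]) cube([371, 50, 20]);
translate([169, 383, 534]) cube([371, 50, 20]);
translate([169, 383, 787]) cube([371, 50, 20]);
translate([169, 383, 1040]) cube([371, 50, 20]);


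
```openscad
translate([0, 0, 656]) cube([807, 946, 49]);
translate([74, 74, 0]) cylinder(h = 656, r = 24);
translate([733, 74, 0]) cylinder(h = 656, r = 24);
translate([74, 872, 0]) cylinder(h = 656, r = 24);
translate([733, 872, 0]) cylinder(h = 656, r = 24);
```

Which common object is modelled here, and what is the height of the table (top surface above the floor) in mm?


A table. The table height is 705 mm.

A 807×946×49 slab sits at z = 656 on four Ø48 mm round legs — a table. The top surface is at 656 + 49 = 705 mm.


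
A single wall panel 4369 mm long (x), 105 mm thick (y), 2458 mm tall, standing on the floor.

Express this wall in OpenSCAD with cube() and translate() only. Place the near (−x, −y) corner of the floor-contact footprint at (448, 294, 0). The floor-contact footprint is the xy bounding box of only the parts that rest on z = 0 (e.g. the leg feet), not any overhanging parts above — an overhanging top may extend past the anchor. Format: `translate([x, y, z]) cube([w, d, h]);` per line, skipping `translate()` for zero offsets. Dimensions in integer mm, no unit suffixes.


translate([448, 294, 0]) cube([4369, 105, 2458]);


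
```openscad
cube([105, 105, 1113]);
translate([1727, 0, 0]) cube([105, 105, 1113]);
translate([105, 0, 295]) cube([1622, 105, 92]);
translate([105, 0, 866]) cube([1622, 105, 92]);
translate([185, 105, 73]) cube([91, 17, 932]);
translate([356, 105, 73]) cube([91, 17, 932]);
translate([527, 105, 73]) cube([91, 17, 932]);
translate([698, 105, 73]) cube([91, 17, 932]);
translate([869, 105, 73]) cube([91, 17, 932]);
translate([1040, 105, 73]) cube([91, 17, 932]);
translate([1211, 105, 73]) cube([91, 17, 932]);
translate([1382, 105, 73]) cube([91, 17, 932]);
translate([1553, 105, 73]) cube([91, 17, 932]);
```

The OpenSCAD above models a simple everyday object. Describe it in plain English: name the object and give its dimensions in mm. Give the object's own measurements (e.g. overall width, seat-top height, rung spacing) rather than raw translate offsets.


A fence section. Two 105×105 mm posts, 1113 mm tall, stand on the floor with a clear span of 1622 mm between their inner faces. Two horizontal rails of 105×92 mm section span the gap between the posts with their undersides at z = 295 mm and z = 866 mm, flush with the posts' −y face. 9 pickets, each 91 mm wide, 17 mm thick and 932 mm tall, are fixed to the +y face of the rails with their bottoms at z = 73 mm, spaced across the span with a 80 mm gap after the −x post and between neighbouring pickets, with 83 mm left before the +x post.
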